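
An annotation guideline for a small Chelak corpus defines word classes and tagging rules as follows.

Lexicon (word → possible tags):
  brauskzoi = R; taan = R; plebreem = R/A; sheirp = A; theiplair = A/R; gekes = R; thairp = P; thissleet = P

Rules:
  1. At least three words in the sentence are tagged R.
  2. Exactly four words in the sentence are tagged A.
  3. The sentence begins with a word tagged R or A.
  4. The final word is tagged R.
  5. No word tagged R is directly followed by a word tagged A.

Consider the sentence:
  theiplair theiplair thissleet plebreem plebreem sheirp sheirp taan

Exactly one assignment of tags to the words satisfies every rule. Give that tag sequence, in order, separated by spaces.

R R P A A A A R

Candidates per position — 1:theiplair {A,R}; 2:theiplair {A,R}; 3:thissleet {P}; 4:plebreem {R,A}; 5:plebreem {R,A}; 6:sheirp {A}; 7:sheirp {A}; 8:taan {R}.
At position 4, choosing R makes rule 5 impossible to satisfy; hence A.
At position 5, choosing R makes rule 5 impossible to satisfy; hence A.
At position 1, choosing A makes rule 1 impossible to satisfy; hence R.
At position 2, choosing A makes rule 1 impossible to satisfy; hence R.
That leaves exactly one tagging: R R P A A A A R.
Rule-by-rule: rule 1 satisfied; rule 2 satisfied; rule 3 satisfied; rule 4 satisfied; rule 5 satisfied.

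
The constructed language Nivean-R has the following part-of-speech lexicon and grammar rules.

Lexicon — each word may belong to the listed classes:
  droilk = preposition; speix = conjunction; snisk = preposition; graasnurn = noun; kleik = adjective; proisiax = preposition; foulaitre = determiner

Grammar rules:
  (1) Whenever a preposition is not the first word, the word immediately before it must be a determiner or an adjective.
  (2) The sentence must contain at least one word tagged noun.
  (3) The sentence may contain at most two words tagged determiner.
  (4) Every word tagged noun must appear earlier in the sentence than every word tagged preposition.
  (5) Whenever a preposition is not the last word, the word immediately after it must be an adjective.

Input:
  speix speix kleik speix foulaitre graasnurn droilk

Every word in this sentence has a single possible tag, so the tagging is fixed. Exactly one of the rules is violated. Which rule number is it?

Fixed tagging: conjunction conjunction adjective conjunction determiner noun preposition.
Rule check: R1 fails, R2 ok, R3 ok, R4 ok, R5 ok.
Only rule 1 fails.

1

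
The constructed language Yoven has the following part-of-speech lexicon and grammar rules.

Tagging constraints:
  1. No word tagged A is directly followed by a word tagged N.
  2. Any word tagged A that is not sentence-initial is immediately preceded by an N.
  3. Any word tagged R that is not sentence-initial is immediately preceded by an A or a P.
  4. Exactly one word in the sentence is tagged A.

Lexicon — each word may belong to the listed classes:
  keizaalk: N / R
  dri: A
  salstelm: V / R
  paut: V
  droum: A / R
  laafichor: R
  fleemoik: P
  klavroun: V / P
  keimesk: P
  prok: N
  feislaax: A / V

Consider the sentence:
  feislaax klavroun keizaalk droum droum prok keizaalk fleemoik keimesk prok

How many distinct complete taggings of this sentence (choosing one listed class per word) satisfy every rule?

2

Candidates per position — 1:feislaax {A,V}; 2:klavroun {V,P}; 3:keizaalk {N,R}; 4:droum {A,R}; 5:droum {A,R}; 6:prok {N}; 7:keizaalk {N,R}; 8:fleemoik {P}; 9:keimesk {P}; 10:prok {N}.
There are 64 candidate sequences in total.
The sequences that satisfy every rule: V V N A R N N P P N; V P N A R N N P P N.
Count = 2.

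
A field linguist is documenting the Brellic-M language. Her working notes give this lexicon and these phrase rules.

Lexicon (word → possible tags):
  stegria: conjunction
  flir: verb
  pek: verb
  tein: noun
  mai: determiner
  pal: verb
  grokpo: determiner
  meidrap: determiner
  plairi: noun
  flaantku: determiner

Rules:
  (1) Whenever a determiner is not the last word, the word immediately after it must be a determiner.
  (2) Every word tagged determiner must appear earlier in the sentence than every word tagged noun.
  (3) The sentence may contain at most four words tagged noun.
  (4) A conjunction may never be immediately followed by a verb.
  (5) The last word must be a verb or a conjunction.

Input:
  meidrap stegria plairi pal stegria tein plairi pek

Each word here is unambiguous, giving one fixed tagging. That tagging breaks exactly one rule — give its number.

1

Fixed tagging: determiner conjunction noun verb conjunction noun noun verb.
Rule check: R1 violated, R2 holds, R3 holds, R4 holds, R5 holds.
Only rule 1 fails.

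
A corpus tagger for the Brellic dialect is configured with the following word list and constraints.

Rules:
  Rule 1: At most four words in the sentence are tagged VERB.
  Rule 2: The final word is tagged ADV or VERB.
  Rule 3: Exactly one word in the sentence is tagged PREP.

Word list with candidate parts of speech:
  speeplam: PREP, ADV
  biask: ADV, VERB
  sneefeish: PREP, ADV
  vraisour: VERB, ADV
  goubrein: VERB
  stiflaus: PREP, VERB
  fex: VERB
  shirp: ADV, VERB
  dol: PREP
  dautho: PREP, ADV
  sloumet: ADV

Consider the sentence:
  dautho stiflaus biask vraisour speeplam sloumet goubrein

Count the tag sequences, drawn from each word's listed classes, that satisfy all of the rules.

Candidates per position — 1:dautho {PREP,ADV}; 2:stiflaus {PREP,VERB}; 3:biask {ADV,VERB}; 4:vraisour {VERB,ADV}; 5:speeplam {PREP,ADV}; 6:sloumet {ADV}; 7:goubrein {VERB}.
There are 32 candidate sequences in total.
Checking each against the rules leaves 12 sequences.
Count = 12.

12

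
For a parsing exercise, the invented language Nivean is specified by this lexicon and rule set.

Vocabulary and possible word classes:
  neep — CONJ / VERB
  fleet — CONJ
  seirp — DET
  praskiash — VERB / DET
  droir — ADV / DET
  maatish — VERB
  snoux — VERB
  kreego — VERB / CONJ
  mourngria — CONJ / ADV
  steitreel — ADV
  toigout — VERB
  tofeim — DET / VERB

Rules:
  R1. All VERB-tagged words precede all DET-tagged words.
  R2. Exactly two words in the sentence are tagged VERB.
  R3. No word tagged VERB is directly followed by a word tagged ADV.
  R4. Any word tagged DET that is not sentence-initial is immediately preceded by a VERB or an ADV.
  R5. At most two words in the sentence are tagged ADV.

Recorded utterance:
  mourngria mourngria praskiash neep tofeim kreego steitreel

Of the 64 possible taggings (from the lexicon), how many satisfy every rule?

6

Candidates per position — 1:mourngria {CONJ,ADV}; 2:mourngria {CONJ,ADV}; 3:praskiash {VERB,DET}; 4:neep {CONJ,VERB}; 5:tofeim {DET,VERB}; 6:kreego {VERB,CONJ}; 7:steitreel {ADV}.
There are 64 candidate sequences in total.
Checking each against the rules leaves 6 sequences.
Count = 6.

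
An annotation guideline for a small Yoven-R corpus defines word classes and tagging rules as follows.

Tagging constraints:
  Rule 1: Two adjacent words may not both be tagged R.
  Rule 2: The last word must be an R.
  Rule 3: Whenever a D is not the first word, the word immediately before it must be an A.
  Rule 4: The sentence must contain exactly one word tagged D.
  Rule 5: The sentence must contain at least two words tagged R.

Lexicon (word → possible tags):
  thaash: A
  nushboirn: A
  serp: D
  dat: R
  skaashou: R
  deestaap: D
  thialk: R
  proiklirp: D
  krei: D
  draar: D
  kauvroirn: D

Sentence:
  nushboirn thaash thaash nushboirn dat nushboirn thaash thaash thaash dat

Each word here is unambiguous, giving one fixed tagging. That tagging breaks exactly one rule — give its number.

Fixed tagging: A A A A R A A A A R.
Applying the rules: R1 ok, R2 ok, R3 ok, R4 fails, R5 ok.
Only rule 4 fails.

4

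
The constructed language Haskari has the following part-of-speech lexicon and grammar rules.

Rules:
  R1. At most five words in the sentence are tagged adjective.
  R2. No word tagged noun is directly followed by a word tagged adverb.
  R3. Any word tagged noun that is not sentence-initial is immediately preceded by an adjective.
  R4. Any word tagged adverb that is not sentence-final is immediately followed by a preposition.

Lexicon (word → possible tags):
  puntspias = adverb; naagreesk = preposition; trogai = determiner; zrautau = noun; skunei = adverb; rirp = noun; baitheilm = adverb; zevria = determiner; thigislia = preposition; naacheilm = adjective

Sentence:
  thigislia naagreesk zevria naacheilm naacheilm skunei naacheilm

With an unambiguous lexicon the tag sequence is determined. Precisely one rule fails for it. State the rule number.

4

Fixed tagging: preposition preposition determiner adjective adjective adverb adjective.
Applying the rules: R1 holds, R2 holds, R3 holds, R4 violated.
Only rule 4 fails.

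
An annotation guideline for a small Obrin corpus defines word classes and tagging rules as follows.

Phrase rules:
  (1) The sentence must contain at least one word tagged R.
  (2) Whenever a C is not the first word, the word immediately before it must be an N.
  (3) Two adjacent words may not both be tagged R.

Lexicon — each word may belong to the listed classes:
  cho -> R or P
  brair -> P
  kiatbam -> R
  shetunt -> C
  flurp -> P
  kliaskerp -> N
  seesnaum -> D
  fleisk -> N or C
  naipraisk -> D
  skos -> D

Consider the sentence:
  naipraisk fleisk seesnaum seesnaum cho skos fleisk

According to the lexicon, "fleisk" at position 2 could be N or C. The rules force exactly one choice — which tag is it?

Candidates per position — 1:naipraisk {D}; 2:fleisk {N,C}; 3:seesnaum {D}; 4:seesnaum {D}; 5:cho {R,P}; 6:skos {D}; 7:fleisk {N,C}.
Word 2 cannot be C — rule 2 would then fail for every completion. It is N.
Word 5 cannot be P — rule 1 would then fail for every completion. It is R.
Word 7 cannot be C — rule 2 would then fail for every completion. It is N.
So the tagging must be: D N D D R D N.
Check: rule 1 ok; rule 2 ok; rule 3 ok.

N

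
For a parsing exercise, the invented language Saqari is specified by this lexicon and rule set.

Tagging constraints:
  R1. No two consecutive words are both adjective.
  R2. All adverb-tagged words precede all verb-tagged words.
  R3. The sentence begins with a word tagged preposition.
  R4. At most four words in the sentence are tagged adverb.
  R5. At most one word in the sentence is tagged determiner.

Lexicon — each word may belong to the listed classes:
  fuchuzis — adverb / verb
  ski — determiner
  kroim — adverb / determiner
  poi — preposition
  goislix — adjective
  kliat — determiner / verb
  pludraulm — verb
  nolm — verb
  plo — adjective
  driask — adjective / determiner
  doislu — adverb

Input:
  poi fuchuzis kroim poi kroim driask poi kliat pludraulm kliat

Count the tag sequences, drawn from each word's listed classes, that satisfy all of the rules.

Candidates per position — 1:poi {preposition}; 2:fuchuzis {adverb,verb}; 3:kroim {adverb,determiner}; 4:poi {preposition}; 5:kroim {adverb,determiner}; 6:driask {adjective,determiner}; 7:poi {preposition}; 8:kliat {determiner,verb}; 9:pludraulm {verb}; 10:kliat {determiner,verb}.
There are 64 candidate sequences in total.
Checking each against the rules leaves 6 sequences.
Count = 6.

6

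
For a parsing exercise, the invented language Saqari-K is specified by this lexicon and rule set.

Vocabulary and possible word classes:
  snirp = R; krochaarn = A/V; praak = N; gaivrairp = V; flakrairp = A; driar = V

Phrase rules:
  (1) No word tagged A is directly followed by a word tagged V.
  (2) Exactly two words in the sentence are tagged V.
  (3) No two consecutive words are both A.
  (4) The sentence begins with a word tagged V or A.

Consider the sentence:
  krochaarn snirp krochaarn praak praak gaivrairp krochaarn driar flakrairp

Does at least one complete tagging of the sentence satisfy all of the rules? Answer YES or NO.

NO

Candidates per position — 1:krochaarn {A,V}; 2:snirp {R}; 3:krochaarn {A,V}; 4:praak {N}; 5:praak {N}; 6:gaivrairp {V}; 7:krochaarn {A,V}; 8:driar {V}; 9:flakrairp {A}.
Every candidate sequence violates at least one rule; no consistent tagging exists.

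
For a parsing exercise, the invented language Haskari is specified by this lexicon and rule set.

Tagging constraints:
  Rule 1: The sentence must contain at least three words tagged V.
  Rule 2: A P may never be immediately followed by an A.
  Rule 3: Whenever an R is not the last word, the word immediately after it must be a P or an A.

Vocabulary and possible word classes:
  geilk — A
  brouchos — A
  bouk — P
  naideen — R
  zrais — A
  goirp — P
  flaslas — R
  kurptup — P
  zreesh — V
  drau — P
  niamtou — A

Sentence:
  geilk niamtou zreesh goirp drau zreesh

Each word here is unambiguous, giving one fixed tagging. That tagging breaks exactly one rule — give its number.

Fixed tagging: A A V P P V.
Checking each rule: R1 violated, R2 holds, R3 holds.
Only rule 1 fails.

1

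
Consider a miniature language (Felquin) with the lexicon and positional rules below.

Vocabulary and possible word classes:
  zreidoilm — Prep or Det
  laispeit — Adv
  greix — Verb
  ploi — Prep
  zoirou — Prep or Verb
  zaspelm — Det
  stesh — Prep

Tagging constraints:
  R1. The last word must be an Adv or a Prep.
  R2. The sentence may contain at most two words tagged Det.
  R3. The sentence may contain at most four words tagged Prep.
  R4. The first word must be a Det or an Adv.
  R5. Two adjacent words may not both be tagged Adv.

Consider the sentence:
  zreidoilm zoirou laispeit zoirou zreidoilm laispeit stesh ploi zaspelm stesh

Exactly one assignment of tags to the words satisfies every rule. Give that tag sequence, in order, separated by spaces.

Det Verb Adv Verb Prep Adv Prep Prep Det Prep

Candidates per position — 1:zreidoilm {Prep,Det}; 2:zoirou {Prep,Verb}; 3:laispeit {Adv}; 4:zoirou {Prep,Verb}; 5:zreidoilm {Prep,Det}; 6:laispeit {Adv}; 7:stesh {Prep}; 8:ploi {Prep}; 9:zaspelm {Det}; 10:stesh {Prep}.
At position 1, choosing Prep makes rule 4 impossible to satisfy; hence Det.
At position 5, choosing Det makes rule 2 impossible to satisfy; hence Prep.
At position 2, choosing Prep makes rule 3 impossible to satisfy; hence Verb.
At position 4, choosing Prep makes rule 3 impossible to satisfy; hence Verb.
That leaves exactly one tagging: Det Verb Adv Verb Prep Adv Prep Prep Det Prep.
Checking: rule 1 satisfied; rule 2 satisfied; rule 3 satisfied; rule 4 satisfied; rule 5 satisfied.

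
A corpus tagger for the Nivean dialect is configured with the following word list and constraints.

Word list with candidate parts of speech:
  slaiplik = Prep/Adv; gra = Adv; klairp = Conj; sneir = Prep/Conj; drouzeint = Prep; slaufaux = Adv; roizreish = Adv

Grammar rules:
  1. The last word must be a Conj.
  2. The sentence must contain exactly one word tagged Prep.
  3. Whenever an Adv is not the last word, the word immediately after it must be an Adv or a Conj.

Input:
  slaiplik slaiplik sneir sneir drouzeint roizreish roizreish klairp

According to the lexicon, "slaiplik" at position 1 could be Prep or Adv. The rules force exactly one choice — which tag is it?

Adv

Candidates per position — 1:slaiplik {Prep,Adv}; 2:slaiplik {Prep,Adv}; 3:sneir {Prep,Conj}; 4:sneir {Prep,Conj}; 5:drouzeint {Prep}; 6:roizreish {Adv}; 7:roizreish {Adv}; 8:klairp {Conj}.
Position 1: tagging it Prep would leave rule 2 unsatisfiable, so it must be Adv.
Position 2: tagging it Prep would leave rule 2 unsatisfiable, so it must be Adv.
Position 3: tagging it Prep would leave rule 2 unsatisfiable, so it must be Conj.
Position 4: tagging it Prep would leave rule 2 unsatisfiable, so it must be Conj.
That leaves exactly one tagging: Adv Adv Conj Conj Prep Adv Adv Conj.
Rule-by-rule: rule 1 satisfied; rule 2 satisfied; rule 3 satisfied.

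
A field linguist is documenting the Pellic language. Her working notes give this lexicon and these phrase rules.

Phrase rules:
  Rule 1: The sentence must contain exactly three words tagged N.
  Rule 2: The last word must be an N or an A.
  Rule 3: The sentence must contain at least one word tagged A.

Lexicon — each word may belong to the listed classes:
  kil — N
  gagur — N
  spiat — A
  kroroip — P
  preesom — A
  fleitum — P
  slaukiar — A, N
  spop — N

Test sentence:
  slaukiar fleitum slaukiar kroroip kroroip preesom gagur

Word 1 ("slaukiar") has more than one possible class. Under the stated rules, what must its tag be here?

N

Candidates per position — 1:slaukiar {A,N}; 2:fleitum {P}; 3:slaukiar {A,N}; 4:kroroip {P}; 5:kroroip {P}; 6:preesom {A}; 7:gagur {N}.
Word 1 cannot be A — rule 1 would then fail for every completion. It is N.
Word 3 cannot be A — rule 1 would then fail for every completion. It is N.
That leaves exactly one tagging: N P N P P A N.
Check: rule 1 holds; rule 2 holds; rule 3 holds.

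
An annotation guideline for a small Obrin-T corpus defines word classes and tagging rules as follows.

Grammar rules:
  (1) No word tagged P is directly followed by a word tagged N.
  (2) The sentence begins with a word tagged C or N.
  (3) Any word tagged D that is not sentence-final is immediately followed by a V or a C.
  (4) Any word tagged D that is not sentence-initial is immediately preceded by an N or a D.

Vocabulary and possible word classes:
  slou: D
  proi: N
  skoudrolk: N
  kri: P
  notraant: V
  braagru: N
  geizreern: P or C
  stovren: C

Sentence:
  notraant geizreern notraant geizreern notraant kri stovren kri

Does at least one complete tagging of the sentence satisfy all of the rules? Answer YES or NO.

NO

Candidates per position — 1:notraant {V}; 2:geizreern {P,C}; 3:notraant {V}; 4:geizreern {P,C}; 5:notraant {V}; 6:kri {P}; 7:stovren {C}; 8:kri {P}.
Rule 2 cannot be satisfied by any choice of tags from the lexicon.
So there is no consistent tagging.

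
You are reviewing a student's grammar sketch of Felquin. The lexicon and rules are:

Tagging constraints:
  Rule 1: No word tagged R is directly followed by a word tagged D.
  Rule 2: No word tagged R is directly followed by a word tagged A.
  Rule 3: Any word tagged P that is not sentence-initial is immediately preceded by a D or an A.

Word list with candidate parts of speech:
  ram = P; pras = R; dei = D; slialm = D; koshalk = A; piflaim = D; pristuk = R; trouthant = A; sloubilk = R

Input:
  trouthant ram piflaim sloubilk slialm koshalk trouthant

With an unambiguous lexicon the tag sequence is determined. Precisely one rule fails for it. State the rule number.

1

Fixed tagging: A P D R D A A.
Checking each rule: R1 fail, R2 pass, R3 pass.
Only rule 1 fails.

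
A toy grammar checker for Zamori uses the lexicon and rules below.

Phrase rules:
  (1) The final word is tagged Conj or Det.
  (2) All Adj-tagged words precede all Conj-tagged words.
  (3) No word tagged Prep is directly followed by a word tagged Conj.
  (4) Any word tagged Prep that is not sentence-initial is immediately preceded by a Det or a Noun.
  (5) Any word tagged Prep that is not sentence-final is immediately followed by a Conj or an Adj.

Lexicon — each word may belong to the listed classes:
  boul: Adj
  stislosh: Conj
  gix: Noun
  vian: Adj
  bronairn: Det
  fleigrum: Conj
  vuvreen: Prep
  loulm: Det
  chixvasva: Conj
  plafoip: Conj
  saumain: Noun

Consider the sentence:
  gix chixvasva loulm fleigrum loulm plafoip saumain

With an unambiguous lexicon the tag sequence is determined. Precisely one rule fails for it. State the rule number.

1

Fixed tagging: Noun Conj Det Conj Det Conj Noun.
Applying the rules: R1 ✗, R2 ✓, R3 ✓, R4 ✓, R5 ✓.
Only rule 1 fails.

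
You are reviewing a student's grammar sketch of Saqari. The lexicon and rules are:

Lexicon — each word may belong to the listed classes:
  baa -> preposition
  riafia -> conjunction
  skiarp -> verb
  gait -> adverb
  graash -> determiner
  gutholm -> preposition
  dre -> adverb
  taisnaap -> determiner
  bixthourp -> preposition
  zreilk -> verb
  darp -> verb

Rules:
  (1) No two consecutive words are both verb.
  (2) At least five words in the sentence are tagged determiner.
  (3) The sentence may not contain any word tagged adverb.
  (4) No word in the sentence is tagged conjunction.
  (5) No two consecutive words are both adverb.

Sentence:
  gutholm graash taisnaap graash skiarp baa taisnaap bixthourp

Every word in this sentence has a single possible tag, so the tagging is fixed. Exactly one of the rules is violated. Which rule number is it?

2

Fixed tagging: preposition determiner determiner determiner verb preposition determiner preposition.
Applying the rules: R1 ok, R2 fails, R3 ok, R4 ok, R5 ok.
Only rule 2 fails.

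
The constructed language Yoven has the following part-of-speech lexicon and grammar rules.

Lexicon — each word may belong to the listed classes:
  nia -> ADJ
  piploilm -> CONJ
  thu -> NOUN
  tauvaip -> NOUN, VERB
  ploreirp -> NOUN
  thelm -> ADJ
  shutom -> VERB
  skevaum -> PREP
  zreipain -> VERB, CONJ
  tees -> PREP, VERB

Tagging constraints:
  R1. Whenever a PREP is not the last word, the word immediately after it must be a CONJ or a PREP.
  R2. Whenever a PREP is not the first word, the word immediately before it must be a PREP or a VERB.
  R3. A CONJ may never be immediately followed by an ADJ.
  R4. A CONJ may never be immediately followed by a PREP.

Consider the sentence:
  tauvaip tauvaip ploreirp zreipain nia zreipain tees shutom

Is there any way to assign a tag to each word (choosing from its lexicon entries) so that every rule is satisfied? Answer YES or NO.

YES

Candidates per position — 1:tauvaip {NOUN,VERB}; 2:tauvaip {NOUN,VERB}; 3:ploreirp {NOUN}; 4:zreipain {VERB,CONJ}; 5:nia {ADJ}; 6:zreipain {VERB,CONJ}; 7:tees {PREP,VERB}; 8:shutom {VERB}.
One satisfying assignment: VERB NOUN NOUN VERB ADJ VERB VERB VERB.
Verifying each rule — rule 1 satisfied; rule 2 satisfied; rule 3 satisfied; rule 4 satisfied.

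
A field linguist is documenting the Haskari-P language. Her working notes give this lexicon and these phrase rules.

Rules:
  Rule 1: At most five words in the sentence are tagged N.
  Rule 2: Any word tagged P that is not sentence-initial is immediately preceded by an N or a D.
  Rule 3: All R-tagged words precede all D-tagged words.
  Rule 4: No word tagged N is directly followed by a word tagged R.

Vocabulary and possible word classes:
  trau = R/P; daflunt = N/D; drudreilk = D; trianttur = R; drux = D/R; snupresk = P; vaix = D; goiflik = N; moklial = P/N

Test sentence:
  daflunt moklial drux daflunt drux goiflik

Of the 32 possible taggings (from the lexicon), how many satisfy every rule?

Candidates per position — 1:daflunt {N,D}; 2:moklial {P,N}; 3:drux {D,R}; 4:daflunt {N,D}; 5:drux {D,R}; 6:goiflik {N}.
There are 32 candidate sequences in total.
Checking each against the rules leaves 10 sequences.
Count = 10.

10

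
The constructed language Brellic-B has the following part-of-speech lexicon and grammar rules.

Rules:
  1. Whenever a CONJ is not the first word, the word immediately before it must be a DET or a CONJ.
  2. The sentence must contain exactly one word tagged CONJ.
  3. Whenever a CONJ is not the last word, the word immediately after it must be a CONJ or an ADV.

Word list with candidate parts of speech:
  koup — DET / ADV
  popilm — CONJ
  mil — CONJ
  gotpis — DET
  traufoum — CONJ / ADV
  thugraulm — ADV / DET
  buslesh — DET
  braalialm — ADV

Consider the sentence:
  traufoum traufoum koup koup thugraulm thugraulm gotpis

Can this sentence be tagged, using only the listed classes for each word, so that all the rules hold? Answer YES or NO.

YES

Candidates per position — 1:traufoum {CONJ,ADV}; 2:traufoum {CONJ,ADV}; 3:koup {DET,ADV}; 4:koup {DET,ADV}; 5:thugraulm {ADV,DET}; 6:thugraulm {ADV,DET}; 7:gotpis {DET}.
One satisfying assignment: CONJ ADV ADV DET DET ADV DET.
Rule-by-rule: rule 1 ✓; rule 2 ✓; rule 3 ✓.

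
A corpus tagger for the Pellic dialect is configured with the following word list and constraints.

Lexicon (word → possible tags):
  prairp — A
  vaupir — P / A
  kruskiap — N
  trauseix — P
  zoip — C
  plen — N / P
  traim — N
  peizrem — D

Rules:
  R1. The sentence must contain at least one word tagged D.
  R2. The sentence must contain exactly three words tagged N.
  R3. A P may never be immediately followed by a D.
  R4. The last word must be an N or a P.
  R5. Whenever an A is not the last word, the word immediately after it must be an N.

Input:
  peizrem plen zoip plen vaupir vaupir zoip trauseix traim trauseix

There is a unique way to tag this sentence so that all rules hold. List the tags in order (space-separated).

D N C N P P C P N P

Candidates per position — 1:peizrem {D}; 2:plen {N,P}; 3:zoip {C}; 4:plen {N,P}; 5:vaupir {P,A}; 6:vaupir {P,A}; 7:zoip {C}; 8:trauseix {P}; 9:traim {N}; 10:trauseix {P}.
Position 2: P is ruled out by rule 2; that leaves N.
Position 4: P is ruled out by rule 2; that leaves N.
Position 5: A is ruled out by rule 5; that leaves P.
Position 6: A is ruled out by rule 5; that leaves P.
The unique satisfying tagging is: D N C N P P C P N P.
Verifying each rule — rule 1 satisfied; rule 2 satisfied; rule 3 satisfied; rule 4 satisfied; rule 5 satisfied.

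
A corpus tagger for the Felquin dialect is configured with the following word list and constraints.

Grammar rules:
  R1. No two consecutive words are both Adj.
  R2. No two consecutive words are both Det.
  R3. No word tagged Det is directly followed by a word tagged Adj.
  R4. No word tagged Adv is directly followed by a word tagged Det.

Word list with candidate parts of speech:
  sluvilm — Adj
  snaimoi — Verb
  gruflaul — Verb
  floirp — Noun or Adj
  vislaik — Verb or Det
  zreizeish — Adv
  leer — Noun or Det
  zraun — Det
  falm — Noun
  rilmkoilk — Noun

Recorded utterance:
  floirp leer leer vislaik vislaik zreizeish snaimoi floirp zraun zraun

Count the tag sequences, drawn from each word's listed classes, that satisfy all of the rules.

Candidates per position — 1:floirp {Noun,Adj}; 2:leer {Noun,Det}; 3:leer {Noun,Det}; 4:vislaik {Verb,Det}; 5:vislaik {Verb,Det}; 6:zreizeish {Adv}; 7:snaimoi {Verb}; 8:floirp {Noun,Adj}; 9:zraun {Det}; 10:zraun {Det}.
There are 64 candidate sequences in total.
Rule 2 cannot be satisfied by any choice of tags from the lexicon.
So there is no consistent tagging.
Count = 0.

0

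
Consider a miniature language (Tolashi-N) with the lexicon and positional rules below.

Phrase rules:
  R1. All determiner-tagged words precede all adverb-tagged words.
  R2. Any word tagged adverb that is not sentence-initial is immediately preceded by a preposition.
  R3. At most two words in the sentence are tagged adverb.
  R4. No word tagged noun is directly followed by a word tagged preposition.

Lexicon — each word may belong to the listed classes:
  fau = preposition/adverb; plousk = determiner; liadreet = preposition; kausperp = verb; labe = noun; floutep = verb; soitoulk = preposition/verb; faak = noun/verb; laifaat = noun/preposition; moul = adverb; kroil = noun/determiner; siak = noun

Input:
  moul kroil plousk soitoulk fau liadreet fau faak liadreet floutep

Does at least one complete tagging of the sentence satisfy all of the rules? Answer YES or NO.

Candidates per position — 1:moul {adverb}; 2:kroil {noun,determiner}; 3:plousk {determiner}; 4:soitoulk {preposition,verb}; 5:fau {preposition,adverb}; 6:liadreet {preposition}; 7:fau {preposition,adverb}; 8:faak {noun,verb}; 9:liadreet {preposition}; 10:floutep {verb}.
Rule 1 cannot be satisfied by any choice of tags from the lexicon.
So there is no consistent tagging.

NO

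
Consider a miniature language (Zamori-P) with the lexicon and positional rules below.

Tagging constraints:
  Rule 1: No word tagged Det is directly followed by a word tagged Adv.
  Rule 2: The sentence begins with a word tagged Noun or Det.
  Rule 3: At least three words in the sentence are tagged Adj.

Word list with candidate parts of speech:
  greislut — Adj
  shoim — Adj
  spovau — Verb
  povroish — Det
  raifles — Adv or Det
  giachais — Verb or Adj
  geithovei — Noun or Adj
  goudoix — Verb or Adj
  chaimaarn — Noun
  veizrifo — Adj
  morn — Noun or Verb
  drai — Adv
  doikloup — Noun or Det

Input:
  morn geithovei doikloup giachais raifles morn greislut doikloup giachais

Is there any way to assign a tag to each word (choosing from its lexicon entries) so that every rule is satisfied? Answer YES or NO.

YES

Candidates per position — 1:morn {Noun,Verb}; 2:geithovei {Noun,Adj}; 3:doikloup {Noun,Det}; 4:giachais {Verb,Adj}; 5:raifles {Adv,Det}; 6:morn {Noun,Verb}; 7:greislut {Adj}; 8:doikloup {Noun,Det}; 9:giachais {Verb,Adj}.
One satisfying assignment: Noun Adj Noun Verb Adv Noun Adj Noun Adj.
Rule-by-rule: rule 1 satisfied; rule 2 satisfied; rule 3 satisfied.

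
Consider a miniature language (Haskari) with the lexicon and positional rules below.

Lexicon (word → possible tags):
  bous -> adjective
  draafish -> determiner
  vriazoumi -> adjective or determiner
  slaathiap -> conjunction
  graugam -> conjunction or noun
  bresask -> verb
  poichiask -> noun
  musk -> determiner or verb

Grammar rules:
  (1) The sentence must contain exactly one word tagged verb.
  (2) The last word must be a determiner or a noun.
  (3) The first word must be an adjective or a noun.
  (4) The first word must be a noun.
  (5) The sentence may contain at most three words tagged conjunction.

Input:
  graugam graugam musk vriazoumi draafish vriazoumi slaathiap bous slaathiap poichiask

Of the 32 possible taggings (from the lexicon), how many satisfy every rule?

8

Candidates per position — 1:graugam {conjunction,noun}; 2:graugam {conjunction,noun}; 3:musk {determiner,verb}; 4:vriazoumi {adjective,determiner}; 5:draafish {determiner}; 6:vriazoumi {adjective,determiner}; 7:slaathiap {conjunction}; 8:bous {adjective}; 9:slaathiap {conjunction}; 10:poichiask {noun}.
There are 32 candidate sequences in total.
Checking each against the rules leaves 8 sequences.
Count = 8.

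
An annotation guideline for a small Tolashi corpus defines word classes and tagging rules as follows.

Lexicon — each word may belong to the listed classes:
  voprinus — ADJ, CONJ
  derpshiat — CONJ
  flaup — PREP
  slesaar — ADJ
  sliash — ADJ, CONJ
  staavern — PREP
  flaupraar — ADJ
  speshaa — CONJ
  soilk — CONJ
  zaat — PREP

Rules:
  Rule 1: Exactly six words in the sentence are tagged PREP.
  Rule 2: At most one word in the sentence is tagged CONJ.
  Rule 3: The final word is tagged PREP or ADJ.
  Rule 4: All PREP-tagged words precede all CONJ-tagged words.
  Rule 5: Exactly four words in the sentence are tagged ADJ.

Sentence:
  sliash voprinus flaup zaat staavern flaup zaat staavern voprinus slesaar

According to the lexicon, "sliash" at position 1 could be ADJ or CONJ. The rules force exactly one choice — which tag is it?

Candidates per position — 1:sliash {ADJ,CONJ}; 2:voprinus {ADJ,CONJ}; 3:flaup {PREP}; 4:zaat {PREP}; 5:staavern {PREP}; 6:flaup {PREP}; 7:zaat {PREP}; 8:staavern {PREP}; 9:voprinus {ADJ,CONJ}; 10:slesaar {ADJ}.
Position 1: CONJ is ruled out by rule 4; that leaves ADJ.
Position 2: CONJ is ruled out by rule 4; that leaves ADJ.
Position 9: CONJ is ruled out by rule 5; that leaves ADJ.
The unique satisfying tagging is: ADJ ADJ PREP PREP PREP PREP PREP PREP ADJ ADJ.
Checking: rule 1 satisfied; rule 2 satisfied; rule 3 satisfied; rule 4 satisfied; rule 5 satisfied.

ADJ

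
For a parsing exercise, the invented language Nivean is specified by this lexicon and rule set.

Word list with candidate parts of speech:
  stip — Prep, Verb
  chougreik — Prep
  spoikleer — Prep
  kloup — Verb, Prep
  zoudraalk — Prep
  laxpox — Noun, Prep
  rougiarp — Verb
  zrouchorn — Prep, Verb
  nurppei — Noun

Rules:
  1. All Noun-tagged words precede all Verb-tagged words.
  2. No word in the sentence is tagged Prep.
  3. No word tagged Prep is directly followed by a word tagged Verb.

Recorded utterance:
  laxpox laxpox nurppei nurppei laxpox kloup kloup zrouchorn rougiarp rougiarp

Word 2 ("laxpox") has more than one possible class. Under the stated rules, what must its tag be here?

Candidates per position — 1:laxpox {Noun,Prep}; 2:laxpox {Noun,Prep}; 3:nurppei {Noun}; 4:nurppei {Noun}; 5:laxpox {Noun,Prep}; 6:kloup {Verb,Prep}; 7:kloup {Verb,Prep}; 8:zrouchorn {Prep,Verb}; 9:rougiarp {Verb}; 10:rougiarp {Verb}.
At position 1, choosing Prep makes rule 2 impossible to satisfy; hence Noun.
At position 2, choosing Prep makes rule 2 impossible to satisfy; hence Noun.
At position 5, choosing Prep makes rule 2 impossible to satisfy; hence Noun.
At position 6, choosing Prep makes rule 2 impossible to satisfy; hence Verb.
At position 7, choosing Prep makes rule 2 impossible to satisfy; hence Verb.
At position 8, choosing Prep makes rule 2 impossible to satisfy; hence Verb.
The unique satisfying tagging is: Noun Noun Noun Noun Noun Verb Verb Verb Verb Verb.
Rule-by-rule: rule 1 holds; rule 2 holds; rule 3 holds.

Noun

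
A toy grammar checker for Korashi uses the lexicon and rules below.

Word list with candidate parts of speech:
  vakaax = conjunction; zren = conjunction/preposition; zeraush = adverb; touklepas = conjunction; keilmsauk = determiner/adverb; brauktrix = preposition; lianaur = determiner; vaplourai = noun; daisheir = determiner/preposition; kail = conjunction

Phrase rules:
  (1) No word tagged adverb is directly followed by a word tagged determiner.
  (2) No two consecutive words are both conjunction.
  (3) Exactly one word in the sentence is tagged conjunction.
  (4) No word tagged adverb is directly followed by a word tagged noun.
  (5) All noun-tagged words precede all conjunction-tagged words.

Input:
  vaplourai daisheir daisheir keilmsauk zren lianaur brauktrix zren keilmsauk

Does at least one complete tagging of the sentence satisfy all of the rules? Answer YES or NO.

Candidates per position — 1:vaplourai {noun}; 2:daisheir {determiner,preposition}; 3:daisheir {determiner,preposition}; 4:keilmsauk {determiner,adverb}; 5:zren {conjunction,preposition}; 6:lianaur {determiner}; 7:brauktrix {preposition}; 8:zren {conjunction,preposition}; 9:keilmsauk {determiner,adverb}.
One satisfying assignment: noun determiner preposition adverb conjunction determiner preposition preposition adverb.
Checking: rule 1 satisfied; rule 2 satisfied; rule 3 satisfied; rule 4 satisfied; rule 5 satisfied.

YES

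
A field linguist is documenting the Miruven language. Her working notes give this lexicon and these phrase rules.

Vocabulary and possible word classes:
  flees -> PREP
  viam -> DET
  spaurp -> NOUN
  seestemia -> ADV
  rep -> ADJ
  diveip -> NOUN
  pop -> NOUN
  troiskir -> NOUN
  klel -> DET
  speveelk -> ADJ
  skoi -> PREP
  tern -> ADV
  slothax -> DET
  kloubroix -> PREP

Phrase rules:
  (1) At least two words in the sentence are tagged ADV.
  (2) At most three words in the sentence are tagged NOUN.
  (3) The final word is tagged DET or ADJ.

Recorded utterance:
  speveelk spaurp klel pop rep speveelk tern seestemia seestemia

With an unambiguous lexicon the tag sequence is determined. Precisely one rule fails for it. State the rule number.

3

Fixed tagging: ADJ NOUN DET NOUN ADJ ADJ ADV ADV ADV.
Checking each rule: R1 ok, R2 ok, R3 fails.
Only rule 3 fails.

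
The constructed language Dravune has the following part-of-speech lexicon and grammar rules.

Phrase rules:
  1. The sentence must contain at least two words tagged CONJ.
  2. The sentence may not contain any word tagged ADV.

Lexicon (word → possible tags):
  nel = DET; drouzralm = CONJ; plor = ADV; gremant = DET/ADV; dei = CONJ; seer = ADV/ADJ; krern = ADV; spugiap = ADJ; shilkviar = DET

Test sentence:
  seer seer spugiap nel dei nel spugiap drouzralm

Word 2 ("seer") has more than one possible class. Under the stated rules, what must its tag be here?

Candidates per position — 1:seer {ADV,ADJ}; 2:seer {ADV,ADJ}; 3:spugiap {ADJ}; 4:nel {DET}; 5:dei {CONJ}; 6:nel {DET}; 7:spugiap {ADJ}; 8:drouzralm {CONJ}.
At position 1, choosing ADV makes rule 2 impossible to satisfy; hence ADJ.
At position 2, choosing ADV makes rule 2 impossible to satisfy; hence ADJ.
The only consistent sequence is: ADJ ADJ ADJ DET CONJ DET ADJ CONJ.
Check: rule 1 ✓; rule 2 ✓.

ADJ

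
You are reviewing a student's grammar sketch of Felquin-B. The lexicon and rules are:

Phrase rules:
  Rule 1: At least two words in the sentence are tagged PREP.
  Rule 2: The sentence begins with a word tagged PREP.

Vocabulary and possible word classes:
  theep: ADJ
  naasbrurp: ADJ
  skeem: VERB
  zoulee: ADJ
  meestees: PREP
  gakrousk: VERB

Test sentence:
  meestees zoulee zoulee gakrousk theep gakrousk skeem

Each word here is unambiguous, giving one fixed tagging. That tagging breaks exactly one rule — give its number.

1

Fixed tagging: PREP ADJ ADJ VERB ADJ VERB VERB.
Rule check: R1 ✗, R2 ✓.
Only rule 1 fails.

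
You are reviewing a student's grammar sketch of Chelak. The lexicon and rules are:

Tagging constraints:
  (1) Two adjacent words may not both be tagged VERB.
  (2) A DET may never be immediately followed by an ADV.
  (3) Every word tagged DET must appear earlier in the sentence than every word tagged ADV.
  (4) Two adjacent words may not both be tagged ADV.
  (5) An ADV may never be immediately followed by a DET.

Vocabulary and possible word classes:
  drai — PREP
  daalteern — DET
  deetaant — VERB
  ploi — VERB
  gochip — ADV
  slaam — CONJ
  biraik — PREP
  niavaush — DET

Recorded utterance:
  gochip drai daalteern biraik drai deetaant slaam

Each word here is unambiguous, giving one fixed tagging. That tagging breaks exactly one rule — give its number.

Fixed tagging: ADV PREP DET PREP PREP VERB CONJ.
Checking each rule: R1 ✓, R2 ✓, R3 ✗, R4 ✓, R5 ✓.
Only rule 3 fails.

3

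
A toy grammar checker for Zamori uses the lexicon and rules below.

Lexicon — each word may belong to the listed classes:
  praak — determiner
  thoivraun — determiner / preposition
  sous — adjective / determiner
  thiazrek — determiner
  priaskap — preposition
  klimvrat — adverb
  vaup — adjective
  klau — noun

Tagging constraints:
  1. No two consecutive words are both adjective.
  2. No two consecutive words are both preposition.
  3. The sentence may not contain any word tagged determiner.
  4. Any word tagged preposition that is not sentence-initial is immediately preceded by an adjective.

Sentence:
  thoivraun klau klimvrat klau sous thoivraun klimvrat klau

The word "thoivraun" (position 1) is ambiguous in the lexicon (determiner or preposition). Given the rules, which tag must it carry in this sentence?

Candidates per position — 1:thoivraun {determiner,preposition}; 2:klau {noun}; 3:klimvrat {adverb}; 4:klau {noun}; 5:sous {adjective,determiner}; 6:thoivraun {determiner,preposition}; 7:klimvrat {adverb}; 8:klau {noun}.
Position 1: determiner is ruled out by rule 3; that leaves preposition.
Position 5: determiner is ruled out by rule 3; that leaves adjective.
Position 6: determiner is ruled out by rule 3; that leaves preposition.
So the tagging must be: preposition noun adverb noun adjective preposition adverb noun.
Rule-by-rule: rule 1 ok; rule 2 ok; rule 3 ok; rule 4 ok.

preposition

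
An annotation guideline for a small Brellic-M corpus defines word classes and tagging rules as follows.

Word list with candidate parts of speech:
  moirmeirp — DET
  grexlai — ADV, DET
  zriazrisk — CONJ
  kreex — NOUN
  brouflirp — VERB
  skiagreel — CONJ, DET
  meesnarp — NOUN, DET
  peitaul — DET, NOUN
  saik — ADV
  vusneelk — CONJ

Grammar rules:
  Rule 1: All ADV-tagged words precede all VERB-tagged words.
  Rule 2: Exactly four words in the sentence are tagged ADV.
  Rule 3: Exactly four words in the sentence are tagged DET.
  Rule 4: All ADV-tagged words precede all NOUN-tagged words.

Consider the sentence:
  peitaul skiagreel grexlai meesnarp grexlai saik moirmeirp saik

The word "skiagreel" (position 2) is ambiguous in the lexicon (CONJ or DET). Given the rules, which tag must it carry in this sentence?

DET

Candidates per position — 1:peitaul {DET,NOUN}; 2:skiagreel {CONJ,DET}; 3:grexlai {ADV,DET}; 4:meesnarp {NOUN,DET}; 5:grexlai {ADV,DET}; 6:saik {ADV}; 7:moirmeirp {DET}; 8:saik {ADV}.
If word 1 were NOUN, no tagging could satisfy rule 4; so word 1 is DET.
If word 3 were DET, no tagging could satisfy rule 2; so word 3 is ADV.
If word 4 were NOUN, no tagging could satisfy rule 4; so word 4 is DET.
If word 5 were DET, no tagging could satisfy rule 2; so word 5 is ADV.
If word 2 were CONJ, no tagging could satisfy rule 3; so word 2 is DET.
So the tagging must be: DET DET ADV DET ADV ADV DET ADV.
Checking: rule 1 holds; rule 2 holds; rule 3 holds; rule 4 holds.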